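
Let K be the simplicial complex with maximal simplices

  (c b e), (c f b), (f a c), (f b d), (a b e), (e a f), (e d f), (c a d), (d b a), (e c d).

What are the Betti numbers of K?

Take the total order a < b < c < d < e < f on the vertex set. Then K (dimension 2) consists of the simplices:

  0-simplices (6): a, b, c, d, e, f
  1-simplices (15): ab, ac, ad, ae, af, bc, bd, be, bf, cd, ce, cf, de, df, ef
  2-simplices (10): abd, abe, acd, acf, aef, bce, bcf, bdf, cde, def

Hence C_0 ≅ Z^6, C_1 ≅ Z^15, C_2 ≅ Z^10.

Boundary ∂_1: C_1 → C_0 sends each edge [p,q] (with p < q) to q − p. For instance
  ∂ae = e − a.
The resulting 6×15 matrix has rank 5, and its Smith normal form has invariant factors (1,1,1,1,1).

Boundary ∂_2: C_2 → C_1 maps a triangle to the signed sum of its edges. For instance
  ∂bce = ce − be + bc,
  ∂acf = cf − af + ac.
As a 15×10 matrix over Z this has rank 10, with invariant factors (1,1,1,1,1,1,1,1,1,2).

From H_k ≅ ker(∂_k) / im(∂_{k+1}) we obtain:

  H_0: rank C_0 − rank ∂_1 = 6 − 5 = 1, and the invariant factors of ∂_1 are all 1, so H_0 = Z.
  H_1: rank ker ∂_1 − rank ∂_2 = (15 − 5) − 10 = 0, and ∂_2 has invariant factor 2 > 1, so H_1 = Z/2Z.
  H_2: rank ker ∂_2 − rank ∂_3 = (10 − 10) − 0 = 0, and there is no ∂_3, so H_2 = 0.

Hence the Betti numbers are b_0 = 1, b_1 = 0, b_2 = 0.

b_0 = 1, b_1 = 0, b_2 = 0.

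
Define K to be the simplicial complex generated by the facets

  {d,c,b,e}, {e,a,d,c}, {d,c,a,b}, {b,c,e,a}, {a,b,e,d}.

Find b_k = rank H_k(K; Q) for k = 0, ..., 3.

b_0 = 1, b_1 = 0, b_2 = 0, b_3 = 1.

Order the vertices as a < b < c < d < e. Listing each simplex with vertices in this order, K has dimension 3 with simplices:

  0-simplices (5): a, b, c, d, e
  1-simplices (10): ab, ac, ad, ae, bc, bd, be, cd, ce, de
  2-simplices (10): abc, abd, abe, acd, ace, ade, bcd, bce, bde, cde
  3-simplices (5): abcd, abce, abde, acde, bcde

giving chain groups C_0 ≅ Z^5, C_1 ≅ Z^10, C_2 ≅ Z^10, C_3 ≅ Z^5.

Boundary ∂_1: C_1 → C_0 sends each edge [p,q] (with p < q) to q − p.
The resulting 5×10 matrix has rank 4, and its Smith normal form has invariant factors (1,1,1,1).

The boundary map ∂_2: C_2 → C_1 acts by ∂[p,q,r] = [q,r] − [p,r] + [p,q]. For instance
  ∂ade = de − ae + ad,
  ∂bcd = cd − bd + bc.
As a 10×10 matrix over Z this has rank 6, with invariant factors (1,1,1,1,1,1).

The boundary map ∂_3: C_3 → C_2 sends each 3-simplex σ to the alternating sum Σ_i (−1)^i (σ with its i-th vertex removed). For instance
  ∂bcde = cde − bde + bce − bcd,
  ∂abde = bde − ade + abe − abd.
This gives a 10×5 integer matrix of rank 4; reducing to Smith normal form yields diagonal entries (1,1,1,1).

Now H_k = ker ∂_k / im ∂_{k+1}, so:

  H_0: rank C_0 − rank ∂_1 = 5 − 4 = 1, and the invariant factors of ∂_1 are all 1, so H_0 = Z.
  H_1: rank ker ∂_1 − rank ∂_2 = (10 − 4) − 6 = 0, and the invariant factors of ∂_2 are all 1, so H_1 = 0.
  H_2: rank ker ∂_2 − rank ∂_3 = (10 − 6) − 4 = 0, and the invariant factors of ∂_3 are all 1, so H_2 = 0.
  H_3: rank ker ∂_3 − rank ∂_4 = (5 − 4) − 0 = 1, and there is no ∂_4, so H_3 = Z.

As a check, the Euler characteristic is 5 − 10 + 10 − 5 = 0, which agrees with 1 − 0 + 0 − 1 = 0.

Hence the Betti numbers are b_0 = 1, b_1 = 0, b_2 = 0, b_3 = 1.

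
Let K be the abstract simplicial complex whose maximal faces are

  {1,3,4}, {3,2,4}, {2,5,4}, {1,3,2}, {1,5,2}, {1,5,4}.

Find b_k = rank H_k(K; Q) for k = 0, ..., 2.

b_0 = 1, b_1 = 0, b_2 = 1.

Fix the vertex order 1 < 2 < 3 < 4 < 5 and write every simplex with vertices in increasing order. Then dim K = 2 and the simplices of K are:

  0-simplices (5): [1], [2], [3], [4], [5]
  1-simplices (9): [1,2], [1,3], [1,4], [1,5], [2,3], [2,4], [2,5], [3,4], [4,5]
  2-simplices (6): [1,2,3], [1,2,5], [1,3,4], [1,4,5], [2,3,4], [2,4,5]

so the chain groups are C_0 ≅ Z^5, C_1 ≅ Z^9, C_2 ≅ Z^6.

∂_1: C_1 → C_0 maps an edge to its endpoints' difference, ∂[p,q] = q − p.
This gives a 5×9 integer matrix of rank 4; reducing to Smith normal form yields diagonal entries (1,1,1,1).

∂_2: C_2 → C_1 sends each 2-simplex [p,q,r] to [q,r] − [p,r] + [p,q]. For instance
  ∂[1,4,5] = [4,5] − [1,5] + [1,4],
  ∂[2,3,4] = [3,4] − [2,4] + [2,3].
This gives a 9×6 integer matrix of rank 5; reducing to Smith normal form yields diagonal entries (1,1,1,1,1).

Computing H_k = (kernel of ∂_k) / (image of ∂_{k+1}):

  H_0: rank C_0 − rank ∂_1 = 5 − 4 = 1, and the invariant factors of ∂_1 are all 1, so H_0 ≅ Z.
  H_1: rank ker ∂_1 − rank ∂_2 = (9 − 4) − 5 = 0, and the invariant factors of ∂_2 are all 1, so H_1 ≅ 0.
  H_2: rank ker ∂_2 − rank ∂_3 = (6 − 5) − 0 = 1, and there is no ∂_3, so H_2 ≅ Z.

(K is a triangulation of the 2-sphere S^2.)

Hence the Betti numbers are b_0 = 1, b_1 = 0, b_2 = 1.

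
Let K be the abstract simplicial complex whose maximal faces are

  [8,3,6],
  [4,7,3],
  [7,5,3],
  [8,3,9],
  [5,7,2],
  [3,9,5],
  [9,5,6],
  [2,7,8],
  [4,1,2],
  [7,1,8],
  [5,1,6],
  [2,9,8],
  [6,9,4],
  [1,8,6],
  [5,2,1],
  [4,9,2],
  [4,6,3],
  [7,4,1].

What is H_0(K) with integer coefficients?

H_0 = Z.

K has 9 vertices, 27 edges, 18 triangles.
rank ∂_0 = 0, rank ∂_1 = 8 ⇒ b_0 = 9 − 0 − 8 = 1; all invariant factors of ∂_1 are 1 so no torsion. So H_0 ≅ Z.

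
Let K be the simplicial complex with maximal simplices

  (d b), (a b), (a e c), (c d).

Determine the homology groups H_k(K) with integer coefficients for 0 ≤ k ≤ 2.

Fix the vertex order a < b < c < d < e and write every simplex with vertices in increasing order. Then dim K = 2 and the simplices of K are:

  0-simplices (5): a, b, c, d, e
  1-simplices (6): ab, ac, ae, bd, cd, ce
  2-simplices (1): ace

so the chain groups are C_0 ≅ Z^5, C_1 ≅ Z^6, C_2 ≅ Z^1.

∂_1: C_1 → C_0 maps an edge to its endpoints' difference, ∂[p,q] = q − p. For instance
  ∂ac = c − a.
The resulting 5×6 matrix has rank 4, and its Smith normal form has invariant factors (1,1,1,1).

Boundary ∂_2: C_2 → C_1 acts by ∂[p,q,r] = [q,r] − [p,r] + [p,q]. For instance
  ∂ace = ce − ae + ac.
The 6×1 boundary matrix has rank 1 and Smith normal form diag(1).

Now H_k = ker ∂_k / im ∂_{k+1}, so:

  H_0: rank C_0 − rank ∂_1 = 5 − 4 = 1, and the invariant factors of ∂_1 are all 1, so H_0 ≅ Z.
  H_1: rank ker ∂_1 − rank ∂_2 = (6 − 4) − 1 = 1, and the invariant factors of ∂_2 are all 1, so H_1 ≅ Z.
  H_2: rank ker ∂_2 − rank ∂_3 = (1 − 1) − 0 = 0, and there is no ∂_3, so H_2 ≅ 0.

As a check, the Euler characteristic is 5 − 6 + 1 = 0, which agrees with 1 − 1 + 0 = 0.

H_0 = Z,  H_1 = Z,  H_2 = 0.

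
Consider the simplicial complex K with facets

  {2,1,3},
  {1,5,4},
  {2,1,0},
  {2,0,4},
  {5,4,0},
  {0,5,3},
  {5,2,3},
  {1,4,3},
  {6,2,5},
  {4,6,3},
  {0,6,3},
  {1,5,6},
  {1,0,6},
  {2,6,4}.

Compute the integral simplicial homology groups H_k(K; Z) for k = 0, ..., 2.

H_0 = Z,  H_1 = Z^2,  H_2 = Z.

We work with the vertex ordering 0 < 1 < 2 < 3 < 4 < 5 < 6. The simplices of K, each written with vertices in increasing order, are:

  0-simplices (7): [0], [1], [2], [3], [4], [5], [6]
  1-simplices (21): [0,1], [0,2], [0,3], [0,4], [0,5], [0,6], [1,2], [1,3], [1,4], [1,5], [1,6], [2,3], [2,4], [2,5], [2,6], [3,4], [3,5], [3,6], [4,5], [4,6], [5,6]
  2-simplices (14): [0,1,2], [0,1,6], [0,2,4], [0,3,5], [0,3,6], [0,4,5], [1,2,3], [1,3,4], [1,4,5], [1,5,6], [2,3,5], [2,4,6], [2,5,6], [3,4,6]

giving chain groups C_0 ≅ Z^7, C_1 ≅ Z^21, C_2 ≅ Z^14.

Boundary ∂_1: C_1 → C_0 is given by ∂[p,q] = [q] − [p].
The resulting 7×21 matrix has rank 6, and its Smith normal form has invariant factors (1,1,1,1,1,1).

The boundary map ∂_2: C_2 → C_1 sends each 2-simplex [p,q,r] to [q,r] − [p,r] + [p,q]. For instance
  ∂[0,2,4] = [2,4] − [0,4] + [0,2],
  ∂[1,2,3] = [2,3] − [1,3] + [1,2].
This gives a 21×14 integer matrix of rank 13; reducing to Smith normal form yields diagonal entries (1,1,1,1,1,1,1,1,1,1,1,1,1).

Reading off H_k = ker ∂_k / im ∂_{k+1}:

  H_0: rank C_0 − rank ∂_1 = 7 − 6 = 1, and the invariant factors of ∂_1 are all 1, so H_0 ≅ Z.
  H_1: rank ker ∂_1 − rank ∂_2 = (21 − 6) − 13 = 2, and the invariant factors of ∂_2 are all 1, so H_1 ≅ Z^2.
  H_2: rank ker ∂_2 − rank ∂_3 = (14 − 13) − 0 = 1, and there is no ∂_3, so H_2 ≅ Z.

(K is a triangulation of the torus T^2.)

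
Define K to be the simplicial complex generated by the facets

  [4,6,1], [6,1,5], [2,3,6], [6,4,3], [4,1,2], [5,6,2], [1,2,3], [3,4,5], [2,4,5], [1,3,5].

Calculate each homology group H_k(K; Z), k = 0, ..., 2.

H_0 = Z,  H_1 = Z/2Z,  H_2 = 0.

K has 6 vertices, 15 edges, 10 triangles.
rank ∂_0 = 0, rank ∂_1 = 5 ⇒ b_0 = 6 − 0 − 5 = 1; all invariant factors of ∂_1 are 1 so no torsion. So H_0 = Z.
rank ∂_1 = 5, rank ∂_2 = 10 ⇒ b_1 = 15 − 5 − 10 = 0; ∂_2 has invariant factor(s) [2] giving torsion. So H_1 = Z/2Z.
rank ∂_2 = 10, rank ∂_3 = 0 ⇒ b_2 = 10 − 10 − 0 = 0. So H_2 = 0.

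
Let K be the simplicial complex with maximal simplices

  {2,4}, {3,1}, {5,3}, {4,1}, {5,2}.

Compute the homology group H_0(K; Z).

Take the total order 1 < 2 < 3 < 4 < 5 on the vertex set. Then K (dimension 1) consists of the simplices:

  0-simplices (5): [1], [2], [3], [4], [5]
  1-simplices (5): [1,3], [1,4], [2,4], [2,5], [3,5]

giving chain groups C_0 ≅ Z^5, C_1 ≅ Z^5.

∂_1: C_1 → C_0 maps an edge to its endpoints' difference, ∂[p,q] = q − p.
This gives a 5×5 integer matrix of rank 4; reducing to Smith normal form yields diagonal entries (1,1,1,1).

From H_k ≅ ker(∂_k) / im(∂_{k+1}) we obtain:

  H_0: rank C_0 − rank ∂_1 = 5 − 4 = 1, and the invariant factors of ∂_1 are all 1, so H_0 = Z.

(K is a triangulation of the circle S^1.)

H_0 = Z.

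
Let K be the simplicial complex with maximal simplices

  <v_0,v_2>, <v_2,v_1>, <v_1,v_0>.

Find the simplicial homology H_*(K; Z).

H_0 = Z,  H_1 = Z.

Order the vertices as v_0 < v_1 < v_2. Listing each simplex with vertices in this order, K has dimension 1 with simplices:

  0-simplices (3): [v_0], [v_1], [v_2]
  1-simplices (3): [v_0,v_1], [v_0,v_2], [v_1,v_2]

so the chain groups are C_0 ≅ Z^3, C_1 ≅ Z^3.

The boundary map ∂_1: C_1 → C_0 is given by ∂[p,q] = [q] − [p]. For instance
  ∂[v_0,v_1] = [v_1] − [v_0].
The resulting 3×3 matrix has rank 2, and its Smith normal form has invariant factors (1,1).

Now H_k = ker ∂_k / im ∂_{k+1}, so:

  H_0: rank C_0 − rank ∂_1 = 3 − 2 = 1, and the invariant factors of ∂_1 are all 1, so H_0 ≅ Z.
  H_1: rank ker ∂_1 − rank ∂_2 = (3 − 2) − 0 = 1, and there is no ∂_2, so H_1 ≅ Z.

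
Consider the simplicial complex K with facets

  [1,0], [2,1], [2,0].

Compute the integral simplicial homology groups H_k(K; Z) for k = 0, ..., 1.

Fix the vertex order 0 < 1 < 2 and write every simplex with vertices in increasing order. Then dim K = 1 and the simplices of K are:

  0-simplices (3): [0], [1], [2]
  1-simplices (3): [0,1], [0,2], [1,2]

Hence C_0 ≅ Z^3, C_1 ≅ Z^3.

Boundary ∂_1: C_1 → C_0 maps an edge to its endpoints' difference, ∂[p,q] = q − p.
The 3×3 boundary matrix has rank 2 and Smith normal form diag(1,1).

From H_k ≅ ker(∂_k) / im(∂_{k+1}) we obtain:

  H_0: rank C_0 − rank ∂_1 = 3 − 2 = 1, and the invariant factors of ∂_1 are all 1, so H_0 = Z.
  H_1: rank ker ∂_1 − rank ∂_2 = (3 − 2) − 0 = 1, and there is no ∂_2, so H_1 = Z.

H_0 = Z,  H_1 = Z.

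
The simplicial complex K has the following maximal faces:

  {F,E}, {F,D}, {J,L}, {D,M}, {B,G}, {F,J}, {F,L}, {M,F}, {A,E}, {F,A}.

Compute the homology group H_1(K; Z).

H_1 = Z^3.

K has 9 vertices, 10 edges.
rank ∂_1 = 7, rank ∂_2 = 0 ⇒ b_1 = 10 − 7 − 0 = 3. So H_1 ≅ Z^3.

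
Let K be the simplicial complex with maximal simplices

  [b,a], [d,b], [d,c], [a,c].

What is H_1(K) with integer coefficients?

H_1 ≅ Z.

Take the total order a < b < c < d on the vertex set. Then K (dimension 1) consists of the simplices:

  0-simplices (4): a, b, c, d
  1-simplices (4): ab, ac, bd, cd

so the chain groups are C_0 ≅ Z^4, C_1 ≅ Z^4.

The boundary map ∂_1: C_1 → C_0 sends each edge [p,q] (with p < q) to q − p.
As a 4×4 matrix over Z this has rank 3, with invariant factors (1,1,1).

From H_k ≅ ker(∂_k) / im(∂_{k+1}) we obtain:

  H_1: rank ker ∂_1 − rank ∂_2 = (4 − 3) − 0 = 1, and there is no ∂_2, so H_1 = Z.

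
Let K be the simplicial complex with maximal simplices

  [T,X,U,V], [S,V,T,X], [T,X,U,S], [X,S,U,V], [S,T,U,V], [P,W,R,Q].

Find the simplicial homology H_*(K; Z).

H_0 = Z^2,  H_1 = 0,  H_2 = 0,  H_3 = Z.

K has 9 vertices, 16 edges, 14 triangles, 6 3-simplices.
rank ∂_0 = 0, rank ∂_1 = 7 ⇒ b_0 = 9 − 0 − 7 = 2; all invariant factors of ∂_1 are 1 so no torsion. So H_0 ≅ Z^2.
rank ∂_1 = 7, rank ∂_2 = 9 ⇒ b_1 = 16 − 7 − 9 = 0; all invariant factors of ∂_2 are 1 so no torsion. So H_1 ≅ 0.
rank ∂_2 = 9, rank ∂_3 = 5 ⇒ b_2 = 14 − 9 − 5 = 0; all invariant factors of ∂_3 are 1 so no torsion. So H_2 ≅ 0.
rank ∂_3 = 5, rank ∂_4 = 0 ⇒ b_3 = 6 − 5 − 0 = 1. So H_3 ≅ Z.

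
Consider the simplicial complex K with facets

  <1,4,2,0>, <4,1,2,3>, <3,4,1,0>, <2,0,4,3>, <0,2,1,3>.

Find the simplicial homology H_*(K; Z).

Order the vertices as 0 < 1 < 2 < 3 < 4. Listing each simplex with vertices in this order, K has dimension 3 with simplices:

  0-simplices (5): [0], [1], [2], [3], [4]
  1-simplices (10): [0,1], [0,2], [0,3], [0,4], [1,2], [1,3], [1,4], [2,3], [2,4], [3,4]
  2-simplices (10): [0,1,2], [0,1,3], [0,1,4], [0,2,3], [0,2,4], [0,3,4], [1,2,3], [1,2,4], [1,3,4], [2,3,4]
  3-simplices (5): [0,1,2,3], [0,1,2,4], [0,1,3,4], [0,2,3,4], [1,2,3,4]

Hence C_0 ≅ Z^5, C_1 ≅ Z^10, C_2 ≅ Z^10, C_3 ≅ Z^5.

The boundary map ∂_1: C_1 → C_0 maps an edge to its endpoints' difference, ∂[p,q] = q − p.
The resulting 5×10 matrix has rank 4, and its Smith normal form has invariant factors (1,1,1,1).

The boundary map ∂_2: C_2 → C_1 acts by ∂[p,q,r] = [q,r] − [p,r] + [p,q]. For instance
  ∂[0,1,4] = [1,4] − [0,4] + [0,1],
  ∂[0,1,2] = [1,2] − [0,2] + [0,1].
As a 10×10 matrix over Z this has rank 6, with invariant factors (1,1,1,1,1,1).

∂_3: C_3 → C_2 sends each 3-simplex σ to the alternating sum Σ_i (−1)^i (σ with its i-th vertex removed). For instance
  ∂[0,1,3,4] = [1,3,4] − [0,3,4] + [0,1,4] − [0,1,3],
  ∂[0,1,2,3] = [1,2,3] − [0,2,3] + [0,1,3] − [0,1,2].
The 10×5 boundary matrix has rank 4 and Smith normal form diag(1,1,1,1).

Now H_k = ker ∂_k / im ∂_{k+1}, so:

  H_0: rank C_0 − rank ∂_1 = 5 − 4 = 1, and the invariant factors of ∂_1 are all 1, so H_0 ≅ Z.
  H_1: rank ker ∂_1 − rank ∂_2 = (10 − 4) − 6 = 0, and the invariant factors of ∂_2 are all 1, so H_1 ≅ 0.
  H_2: rank ker ∂_2 − rank ∂_3 = (10 − 6) − 4 = 0, and the invariant factors of ∂_3 are all 1, so H_2 ≅ 0.
  H_3: rank ker ∂_3 − rank ∂_4 = (5 − 4) − 0 = 1, and there is no ∂_4, so H_3 ≅ Z.

(K is a triangulation of the 3-sphere S^3.)

H_0 = Z,  H_1 = 0,  H_2 = 0,  H_3 = Z.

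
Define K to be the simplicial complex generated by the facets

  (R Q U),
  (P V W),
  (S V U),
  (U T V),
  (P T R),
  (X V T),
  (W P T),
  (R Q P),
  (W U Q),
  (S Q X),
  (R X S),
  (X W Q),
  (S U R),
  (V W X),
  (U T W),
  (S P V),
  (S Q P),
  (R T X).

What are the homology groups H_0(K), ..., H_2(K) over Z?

H_0 ≅ Z,  H_1 ≅ Z ⊕ Z/2,  H_2 = 0.

We work with the vertex ordering P < Q < R < S < T < U < V < W < X. The simplices of K, each written with vertices in increasing order, are:

  0-simplices (9): P, Q, R, S, T, U, V, W, X
  1-simplices (27): PQ, PR, PS, PT, PV, PW, QR, QS, QU, QW, QX, RS, RT, RU, RX, SU, SV, SX, TU, TV, TW, TX, UV, UW, VW, VX, WX
  2-simplices (18): PQR, PQS, PRT, PSV, PTW, PVW, QRU, QSX, QUW, QWX, RSU, RSX, RTX, SUV, TUV, TUW, TVX, VWX

giving chain groups C_0 ≅ Z^9, C_1 ≅ Z^27, C_2 ≅ Z^18.

The boundary map ∂_1: C_1 → C_0 sends each edge [p,q] (with p < q) to q − p. For instance
  ∂UV = V − U.
The 9×27 boundary matrix has rank 8 and Smith normal form diag(1,1,1,1,1,1,1,1).

Boundary ∂_2: C_2 → C_1 sends each 2-simplex [p,q,r] to [q,r] − [p,r] + [p,q]. For instance
  ∂RSU = SU − RU + RS,
  ∂TUW = UW − TW + TU.
As a 27×18 matrix over Z this has rank 18, with invariant factors (1,1,1,1,1,1,1,1,1,1,1,1,1,1,1,1,1,2).

From H_k ≅ ker(∂_k) / im(∂_{k+1}) we obtain:

  H_0: rank C_0 − rank ∂_1 = 9 − 8 = 1, and the invariant factors of ∂_1 are all 1, so H_0 = Z.
  H_1: rank ker ∂_1 − rank ∂_2 = (27 − 8) − 18 = 1, and ∂_2 has invariant factor 2 > 1, so H_1 = Z ⊕ Z/2.
  H_2: rank ker ∂_2 − rank ∂_3 = (18 − 18) − 0 = 0, and there is no ∂_3, so H_2 = 0.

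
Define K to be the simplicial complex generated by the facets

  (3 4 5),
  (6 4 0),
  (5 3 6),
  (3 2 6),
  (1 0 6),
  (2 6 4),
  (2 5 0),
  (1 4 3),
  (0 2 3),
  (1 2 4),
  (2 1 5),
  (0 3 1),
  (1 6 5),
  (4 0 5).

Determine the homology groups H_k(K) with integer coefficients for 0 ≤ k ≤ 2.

H_0 = Z,  H_1 = Z^2,  H_2 = Z.

K has 7 vertices, 21 edges, 14 triangles.
rank ∂_0 = 0, rank ∂_1 = 6 ⇒ b_0 = 7 − 0 − 6 = 1; all invariant factors of ∂_1 are 1 so no torsion. So H_0 ≅ Z.
rank ∂_1 = 6, rank ∂_2 = 13 ⇒ b_1 = 21 − 6 − 13 = 2; all invariant factors of ∂_2 are 1 so no torsion. So H_1 ≅ Z^2.
rank ∂_2 = 13, rank ∂_3 = 0 ⇒ b_2 = 14 − 13 − 0 = 1. So H_2 ≅ Z.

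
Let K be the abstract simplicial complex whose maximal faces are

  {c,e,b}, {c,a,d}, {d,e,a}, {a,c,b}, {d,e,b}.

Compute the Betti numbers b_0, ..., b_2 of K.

b_0 = 1, b_1 = 1, b_2 = 0.

Take the total order a < b < c < d < e on the vertex set. Then K (dimension 2) consists of the simplices:

  0-simplices (5): a, b, c, d, e
  1-simplices (10): ab, ac, ad, ae, bc, bd, be, cd, ce, de
  2-simplices (5): abc, acd, ade, bce, bde

so the chain groups are C_0 ≅ Z^5, C_1 ≅ Z^10, C_2 ≅ Z^5.

The boundary map ∂_1: C_1 → C_0 maps an edge to its endpoints' difference, ∂[p,q] = q − p. For instance
  ∂be = e − b.
The resulting 5×10 matrix has rank 4, and its Smith normal form has invariant factors (1,1,1,1).

The boundary map ∂_2: C_2 → C_1 sends each 2-simplex [p,q,r] to [q,r] − [p,r] + [p,q]. For instance
  ∂bde = de − be + bd,
  ∂acd = cd − ad + ac.
As a 10×5 matrix over Z this has rank 5, with invariant factors (1,1,1,1,1).

Reading off H_k = ker ∂_k / im ∂_{k+1}:

  H_0: rank C_0 − rank ∂_1 = 5 − 4 = 1, and the invariant factors of ∂_1 are all 1, so H_0 = Z.
  H_1: rank ker ∂_1 − rank ∂_2 = (10 − 4) − 5 = 1, and the invariant factors of ∂_2 are all 1, so H_1 = Z.
  H_2: rank ker ∂_2 − rank ∂_3 = (5 − 5) − 0 = 0, and there is no ∂_3, so H_2 = 0.

(K is a triangulation of the Möbius band.)

Hence the Betti numbers are b_0 = 1, b_1 = 1, b_2 = 0.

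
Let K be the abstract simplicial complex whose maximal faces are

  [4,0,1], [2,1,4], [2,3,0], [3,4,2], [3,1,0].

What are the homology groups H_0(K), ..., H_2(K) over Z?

We work with the vertex ordering 0 < 1 < 2 < 3 < 4. The simplices of K, each written with vertices in increasing order, are:

  0-simplices (5): [0], [1], [2], [3], [4]
  1-simplices (10): [0,1], [0,2], [0,3], [0,4], [1,2], [1,3], [1,4], [2,3], [2,4], [3,4]
  2-simplices (5): [0,1,3], [0,1,4], [0,2,3], [1,2,4], [2,3,4]

giving chain groups C_0 ≅ Z^5, C_1 ≅ Z^10, C_2 ≅ Z^5.

∂_1: C_1 → C_0 sends each edge [p,q] (with p < q) to q − p.
The 5×10 boundary matrix has rank 4 and Smith normal form diag(1,1,1,1).

Boundary ∂_2: C_2 → C_1 maps a triangle to the signed sum of its edges. For instance
  ∂[0,1,3] = [1,3] − [0,3] + [0,1],
  ∂[1,2,4] = [2,4] − [1,4] + [1,2].
This gives a 10×5 integer matrix of rank 5; reducing to Smith normal form yields diagonal entries (1,1,1,1,1).

Reading off H_k = ker ∂_k / im ∂_{k+1}:

  H_0: rank C_0 − rank ∂_1 = 5 − 4 = 1, and the invariant factors of ∂_1 are all 1, so H_0 ≅ Z.
  H_1: rank ker ∂_1 − rank ∂_2 = (10 − 4) − 5 = 1, and the invariant factors of ∂_2 are all 1, so H_1 ≅ Z.
  H_2: rank ker ∂_2 − rank ∂_3 = (5 − 5) − 0 = 0, and there is no ∂_3, so H_2 ≅ 0.

H_0 = Z,  H_1 = Z,  H_2 = 0.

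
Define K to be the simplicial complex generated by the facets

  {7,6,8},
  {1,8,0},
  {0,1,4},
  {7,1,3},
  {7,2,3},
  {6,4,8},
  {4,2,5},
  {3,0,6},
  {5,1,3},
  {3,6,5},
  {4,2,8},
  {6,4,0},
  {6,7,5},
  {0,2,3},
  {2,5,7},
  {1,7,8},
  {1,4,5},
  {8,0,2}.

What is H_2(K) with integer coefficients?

H_2 ≅ 0.

Fix the vertex order 0 < 1 < 2 < 3 < 4 < 5 < 6 < 7 < 8 and write every simplex with vertices in increasing order. Then dim K = 2 and the simplices of K are:

  0-simplices (9): [0], [1], [2], [3], [4], [5], [6], [7], [8]
  1-simplices (27): (27 of them)
  2-simplices (18): [0,1,4], [0,1,8], [0,2,3], [0,2,8], [0,3,6], [0,4,6], [1,3,5], [1,3,7], [1,4,5], [1,7,8], [2,3,7], [2,4,5], [2,4,8], [2,5,7], [3,5,6], [4,6,8], [5,6,7], [6,7,8]

so the chain groups are C_0 ≅ Z^9, C_1 ≅ Z^27, C_2 ≅ Z^18.

The boundary map ∂_1: C_1 → C_0 maps an edge to its endpoints' difference, ∂[p,q] = q − p.
This gives a 9×27 integer matrix of rank 8; reducing to Smith normal form yields diagonal entries (1,1,1,1,1,1,1,1).

The boundary map ∂_2: C_2 → C_1 sends each 2-simplex [p,q,r] to [q,r] − [p,r] + [p,q]. For instance
  ∂[0,3,6] = [3,6] − [0,6] + [0,3],
  ∂[0,4,6] = [4,6] − [0,6] + [0,4].
This gives a 27×18 integer matrix of rank 18; reducing to Smith normal form yields diagonal entries (1,1,1,1,1,1,1,1,1,1,1,1,1,1,1,1,1,2).

From H_k ≅ ker(∂_k) / im(∂_{k+1}) we obtain:

  H_2: rank ker ∂_2 − rank ∂_3 = (18 − 18) − 0 = 0, and there is no ∂_3, so H_2 = 0.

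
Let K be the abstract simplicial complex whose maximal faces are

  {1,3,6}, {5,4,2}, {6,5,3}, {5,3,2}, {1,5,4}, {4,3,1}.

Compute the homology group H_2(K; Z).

H_2 ≅ 0.

We work with the vertex ordering 1 < 2 < 3 < 4 < 5 < 6. The simplices of K, each written with vertices in increasing order, are:

  0-simplices (6): [1], [2], [3], [4], [5], [6]
  1-simplices (12): [1,3], [1,4], [1,5], [1,6], [2,3], [2,4], [2,5], [3,4], [3,5], [3,6], [4,5], [5,6]
  2-simplices (6): [1,3,4], [1,3,6], [1,4,5], [2,3,5], [2,4,5], [3,5,6]

Hence C_0 ≅ Z^6, C_1 ≅ Z^12, C_2 ≅ Z^6.

Boundary ∂_1: C_1 → C_0 sends each edge [p,q] (with p < q) to q − p. For instance
  ∂[1,3] = [3] − [1].
As a 6×12 matrix over Z this has rank 5, with invariant factors (1,1,1,1,1).

Boundary ∂_2: C_2 → C_1 maps a triangle to the signed sum of its edges. For instance
  ∂[3,5,6] = [5,6] − [3,6] + [3,5],
  ∂[1,3,6] = [3,6] − [1,6] + [1,3].
The 12×6 boundary matrix has rank 6 and Smith normal form diag(1,1,1,1,1,1).

Now H_k = ker ∂_k / im ∂_{k+1}, so:

  H_2: rank ker ∂_2 − rank ∂_3 = (6 − 6) − 0 = 0, and there is no ∂_3, so H_2 ≅ 0.

(K is a triangulation of the cylinder S^1 x I.)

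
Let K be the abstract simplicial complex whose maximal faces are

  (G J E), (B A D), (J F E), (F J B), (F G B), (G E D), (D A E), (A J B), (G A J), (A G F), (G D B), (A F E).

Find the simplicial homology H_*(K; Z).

H_0 = Z,  H_1 = Z/2,  H_2 = 0.

Fix the vertex order A < B < D < E < F < G < J and write every simplex with vertices in increasing order. Then dim K = 2 and the simplices of K are:

  0-simplices (7): A, B, D, E, F, G, J
  1-simplices (18): AB, AD, AE, AF, AG, AJ, BD, BF, BG, BJ, DE, DG, EF, EG, EJ, FG, FJ, GJ
  2-simplices (12): ABD, ABJ, ADE, AEF, AFG, AGJ, BDG, BFG, BFJ, DEG, EFJ, EGJ

so the chain groups are C_0 ≅ Z^7, C_1 ≅ Z^18, C_2 ≅ Z^12.

Boundary ∂_1: C_1 → C_0 maps an edge to its endpoints' difference, ∂[p,q] = q − p. For instance
  ∂FG = G − F.
This gives a 7×18 integer matrix of rank 6; reducing to Smith normal form yields diagonal entries (1,1,1,1,1,1).

Boundary ∂_2: C_2 → C_1 sends each 2-simplex [p,q,r] to [q,r] − [p,r] + [p,q]. For instance
  ∂ADE = DE − AE + AD,
  ∂ABD = BD − AD + AB.
As a 18×12 matrix over Z this has rank 12, with invariant factors (1,1,1,1,1,1,1,1,1,1,1,2).

Reading off H_k = ker ∂_k / im ∂_{k+1}:

  H_0: rank C_0 − rank ∂_1 = 7 − 6 = 1, and the invariant factors of ∂_1 are all 1, so H_0 ≅ Z.
  H_1: rank ker ∂_1 − rank ∂_2 = (18 − 6) − 12 = 0, and ∂_2 has invariant factor 2 > 1, so H_1 ≅ Z/2.
  H_2: rank ker ∂_2 − rank ∂_3 = (12 − 12) − 0 = 0, and there is no ∂_3, so H_2 ≅ 0.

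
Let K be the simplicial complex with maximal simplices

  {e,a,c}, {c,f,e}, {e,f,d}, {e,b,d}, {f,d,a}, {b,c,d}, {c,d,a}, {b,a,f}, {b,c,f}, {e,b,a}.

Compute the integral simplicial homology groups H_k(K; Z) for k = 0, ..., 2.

H_0 ≅ Z,  H_1 ≅ Z_2,  H_2 = 0.

We work with the vertex ordering a < b < c < d < e < f. The simplices of K, each written with vertices in increasing order, are:

  0-simplices (6): a, b, c, d, e, f
  1-simplices (15): ab, ac, ad, ae, af, bc, bd, be, bf, cd, ce, cf, de, df, ef
  2-simplices (10): abe, abf, acd, ace, adf, bcd, bcf, bde, cef, def

giving chain groups C_0 ≅ Z^6, C_1 ≅ Z^15, C_2 ≅ Z^10.

Boundary ∂_1: C_1 → C_0 is given by ∂[p,q] = [q] − [p].
The resulting 6×15 matrix has rank 5, and its Smith normal form has invariant factors (1,1,1,1,1).

Boundary ∂_2: C_2 → C_1 sends each 2-simplex [p,q,r] to [q,r] − [p,r] + [p,q]. For instance
  ∂abe = be − ae + ab,
  ∂abf = bf − af + ab.
The 15×10 boundary matrix has rank 10 and Smith normal form diag(1,1,1,1,1,1,1,1,1,2).

Reading off H_k = ker ∂_k / im ∂_{k+1}:

  H_0: rank C_0 − rank ∂_1 = 6 − 5 = 1, and the invariant factors of ∂_1 are all 1, so H_0 ≅ Z.
  H_1: rank ker ∂_1 − rank ∂_2 = (15 − 5) − 10 = 0, and ∂_2 has invariant factor 2 > 1, so H_1 ≅ Z_2.
  H_2: rank ker ∂_2 − rank ∂_3 = (10 − 10) − 0 = 0, and there is no ∂_3, so H_2 ≅ 0.

As a check, the Euler characteristic is 6 − 15 + 10 = 1, which agrees with 1 − 0 + 0 = 1.
(K is a triangulation of the real projective plane RP^2.)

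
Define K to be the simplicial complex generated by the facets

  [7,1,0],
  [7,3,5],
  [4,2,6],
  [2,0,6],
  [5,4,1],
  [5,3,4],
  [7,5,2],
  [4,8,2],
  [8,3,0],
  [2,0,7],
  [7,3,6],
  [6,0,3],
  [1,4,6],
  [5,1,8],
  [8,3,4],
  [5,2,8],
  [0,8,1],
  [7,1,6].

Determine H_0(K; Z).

Take the total order 0 < 1 < 2 < 3 < 4 < 5 < 6 < 7 < 8 on the vertex set. Then K (dimension 2) consists of the simplices:

  0-simplices (9): [0], [1], [2], [3], [4], [5], [6], [7], [8]
  1-simplices (27): (27 of them)
  2-simplices (18): [0,1,7], [0,1,8], [0,2,6], [0,2,7], [0,3,6], [0,3,8], [1,4,5], [1,4,6], [1,5,8], [1,6,7], [2,4,6], [2,4,8], [2,5,7], [2,5,8], [3,4,5], [3,4,8], [3,5,7], [3,6,7]

giving chain groups C_0 ≅ Z^9, C_1 ≅ Z^27, C_2 ≅ Z^18.

Boundary ∂_1: C_1 → C_0 is given by ∂[p,q] = [q] − [p]. For instance
  ∂[3,7] = [7] − [3].
The 9×27 boundary matrix has rank 8 and Smith normal form diag(1,1,1,1,1,1,1,1).

Boundary ∂_2: C_2 → C_1 maps a triangle to the signed sum of its edges. For instance
  ∂[1,5,8] = [5,8] − [1,8] + [1,5],
  ∂[1,6,7] = [6,7] − [1,7] + [1,6].
This gives a 27×18 integer matrix of rank 18; reducing to Smith normal form yields diagonal entries (1,1,1,1,1,1,1,1,1,1,1,1,1,1,1,1,1,2).

Computing H_k = (kernel of ∂_k) / (image of ∂_{k+1}):

  H_0: rank C_0 − rank ∂_1 = 9 − 8 = 1, and the invariant factors of ∂_1 are all 1, so H_0 = Z.

H_0 ≅ Z.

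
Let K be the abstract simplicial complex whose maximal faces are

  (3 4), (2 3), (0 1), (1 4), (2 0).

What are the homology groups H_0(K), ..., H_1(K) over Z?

Take the total order 0 < 1 < 2 < 3 < 4 on the vertex set. Then K (dimension 1) consists of the simplices:

  0-simplices (5): [0], [1], [2], [3], [4]
  1-simplices (5): [0,1], [0,2], [1,4], [2,3], [3,4]

Hence C_0 ≅ Z^5, C_1 ≅ Z^5.

∂_1: C_1 → C_0 sends each edge [p,q] (with p < q) to q − p. For instance
  ∂[3,4] = [4] − [3].
The resulting 5×5 matrix has rank 4, and its Smith normal form has invariant factors (1,1,1,1).

Now H_k = ker ∂_k / im ∂_{k+1}, so:

  H_0: rank C_0 − rank ∂_1 = 5 − 4 = 1, and the invariant factors of ∂_1 are all 1, so H_0 ≅ Z.
  H_1: rank ker ∂_1 − rank ∂_2 = (5 − 4) − 0 = 1, and there is no ∂_2, so H_1 ≅ Z.

H_0 = Z,  H_1 = Z.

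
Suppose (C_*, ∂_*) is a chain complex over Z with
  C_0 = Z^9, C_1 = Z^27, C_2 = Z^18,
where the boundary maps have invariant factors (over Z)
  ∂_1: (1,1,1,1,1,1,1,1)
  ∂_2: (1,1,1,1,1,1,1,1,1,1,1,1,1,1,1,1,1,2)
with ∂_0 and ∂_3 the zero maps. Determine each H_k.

H_0: b_0 = 9 − 0 − 8 = 1; torsion from ∂_1 factors > 1: none. So H_0 = Z.
H_1: b_1 = 27 − 8 − 18 = 1; torsion from ∂_2 factors > 1: [2]. So H_1 = Z × Z/2.
H_2: b_2 = 18 − 18 − 0 = 0; torsion from ∂_3 factors > 1: none. So H_2 = 0.

H_0 = Z,  H_1 = Z × Z/2,  H_2 = 0.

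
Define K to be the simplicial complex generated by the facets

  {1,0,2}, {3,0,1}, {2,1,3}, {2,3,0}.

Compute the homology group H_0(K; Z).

We work with the vertex ordering 0 < 1 < 2 < 3. The simplices of K, each written with vertices in increasing order, are:

  0-simplices (4): [0], [1], [2], [3]
  1-simplices (6): [0,1], [0,2], [0,3], [1,2], [1,3], [2,3]
  2-simplices (4): [0,1,2], [0,1,3], [0,2,3], [1,2,3]

giving chain groups C_0 ≅ Z^4, C_1 ≅ Z^6, C_2 ≅ Z^4.

The boundary map ∂_1: C_1 → C_0 maps an edge to its endpoints' difference, ∂[p,q] = q − p.
As a 4×6 matrix over Z this has rank 3, with invariant factors (1,1,1).

Boundary ∂_2: C_2 → C_1 sends each 2-simplex [p,q,r] to [q,r] − [p,r] + [p,q]. For instance
  ∂[0,2,3] = [2,3] − [0,3] + [0,2],
  ∂[0,1,2] = [1,2] − [0,2] + [0,1].
The resulting 6×4 matrix has rank 3, and its Smith normal form has invariant factors (1,1,1).

Computing H_k = (kernel of ∂_k) / (image of ∂_{k+1}):

  H_0: rank C_0 − rank ∂_1 = 4 − 3 = 1, and the invariant factors of ∂_1 are all 1, so H_0 ≅ Z.

(K is a triangulation of the 2-sphere S^2.)

H_0 ≅ Z.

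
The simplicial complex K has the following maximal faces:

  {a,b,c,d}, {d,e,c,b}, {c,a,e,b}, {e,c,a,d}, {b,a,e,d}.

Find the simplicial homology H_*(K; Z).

Order the vertices as a < b < c < d < e. Listing each simplex with vertices in this order, K has dimension 3 with simplices:

  0-simplices (5): a, b, c, d, e
  1-simplices (10): ab, ac, ad, ae, bc, bd, be, cd, ce, de
  2-simplices (10): abc, abd, abe, acd, ace, ade, bcd, bce, bde, cde
  3-simplices (5): abcd, abce, abde, acde, bcde

so the chain groups are C_0 ≅ Z^5, C_1 ≅ Z^10, C_2 ≅ Z^10, C_3 ≅ Z^5.

The boundary map ∂_1: C_1 → C_0 maps an edge to its endpoints' difference, ∂[p,q] = q − p. For instance
  ∂bd = d − b.
The resulting 5×10 matrix has rank 4, and its Smith normal form has invariant factors (1,1,1,1).

The boundary map ∂_2: C_2 → C_1 maps a triangle to the signed sum of its edges. For instance
  ∂cde = de − ce + cd,
  ∂abe = be − ae + ab.
As a 10×10 matrix over Z this has rank 6, with invariant factors (1,1,1,1,1,1).

Boundary ∂_3: C_3 → C_2 sends each 3-simplex σ to the alternating sum Σ_i (−1)^i (σ with its i-th vertex removed). For instance
  ∂abde = bde − ade + abe − abd,
  ∂bcde = cde − bde + bce − bcd.
The resulting 10×5 matrix has rank 4, and its Smith normal form has invariant factors (1,1,1,1).

From H_k ≅ ker(∂_k) / im(∂_{k+1}) we obtain:

  H_0: rank C_0 − rank ∂_1 = 5 − 4 = 1, and the invariant factors of ∂_1 are all 1, so H_0 ≅ Z.
  H_1: rank ker ∂_1 − rank ∂_2 = (10 − 4) − 6 = 0, and the invariant factors of ∂_2 are all 1, so H_1 ≅ 0.
  H_2: rank ker ∂_2 − rank ∂_3 = (10 − 6) − 4 = 0, and the invariant factors of ∂_3 are all 1, so H_2 ≅ 0.
  H_3: rank ker ∂_3 − rank ∂_4 = (5 − 4) − 0 = 1, and there is no ∂_4, so H_3 ≅ Z.

H_0 = Z,  H_1 = 0,  H_2 = 0,  H_3 = Z.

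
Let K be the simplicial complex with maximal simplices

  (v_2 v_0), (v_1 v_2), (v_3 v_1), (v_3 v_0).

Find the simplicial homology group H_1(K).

We work with the vertex ordering v_0 < v_1 < v_2 < v_3. The simplices of K, each written with vertices in increasing order, are:

  0-simplices (4): [v_0], [v_1], [v_2], [v_3]
  1-simplices (4): [v_0,v_2], [v_0,v_3], [v_1,v_2], [v_1,v_3]

Hence C_0 ≅ Z^4, C_1 ≅ Z^4.

The boundary map ∂_1: C_1 → C_0 sends each edge [p,q] (with p < q) to q − p. For instance
  ∂[v_0,v_3] = [v_3] − [v_0].
The 4×4 boundary matrix has rank 3 and Smith normal form diag(1,1,1).

Now H_k = ker ∂_k / im ∂_{k+1}, so:

  H_1: rank ker ∂_1 − rank ∂_2 = (4 − 3) − 0 = 1, and there is no ∂_2, so H_1 ≅ Z.

(K is a triangulation of the circle S^1.)

H_1 = Z.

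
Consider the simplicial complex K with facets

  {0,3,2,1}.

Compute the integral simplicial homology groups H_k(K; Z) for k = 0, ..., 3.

K has 4 vertices, 6 edges, 4 triangles, 1 3-simplex.
rank ∂_0 = 0, rank ∂_1 = 3 ⇒ b_0 = 4 − 0 − 3 = 1; all invariant factors of ∂_1 are 1 so no torsion. So H_0 ≅ Z.
rank ∂_1 = 3, rank ∂_2 = 3 ⇒ b_1 = 6 − 3 − 3 = 0; all invariant factors of ∂_2 are 1 so no torsion. So H_1 ≅ 0.
rank ∂_2 = 3, rank ∂_3 = 1 ⇒ b_2 = 4 − 3 − 1 = 0; all invariant factors of ∂_3 are 1 so no torsion. So H_2 ≅ 0.
rank ∂_3 = 1, rank ∂_4 = 0 ⇒ b_3 = 1 − 1 − 0 = 0. So H_3 ≅ 0.

H_0 ≅ Z,  H_1 = 0,  H_2 = 0,  H_3 = 0.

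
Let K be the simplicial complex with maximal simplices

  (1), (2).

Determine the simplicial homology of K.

Take the total order 1 < 2 on the vertex set. Then K (dimension 0) consists of the simplices:

  0-simplices (2): [1], [2]

Hence C_0 ≅ Z^2.

Computing H_k = (kernel of ∂_k) / (image of ∂_{k+1}):

  H_0: rank C_0 − rank ∂_1 = 2 − 0 = 2, and there is no ∂_1, so H_0 = Z^2.

(K is a triangulation of a set of 2 points.)

H_0 ≅ Z^2.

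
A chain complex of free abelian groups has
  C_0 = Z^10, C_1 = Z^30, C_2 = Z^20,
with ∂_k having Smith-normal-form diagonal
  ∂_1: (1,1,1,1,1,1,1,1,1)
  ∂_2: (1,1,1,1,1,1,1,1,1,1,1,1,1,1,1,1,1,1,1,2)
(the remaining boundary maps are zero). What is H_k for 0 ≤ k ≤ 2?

H_0: b_0 = 10 − 0 − 9 = 1; torsion from ∂_1 factors > 1: none. So H_0 = Z.
H_1: b_1 = 30 − 9 − 20 = 1; torsion from ∂_2 factors > 1: [2]. So H_1 = Z ⊕ Z/2Z.
H_2: b_2 = 20 − 20 − 0 = 0; torsion from ∂_3 factors > 1: none. So H_2 = 0.

H_0 = Z,  H_1 = Z ⊕ Z/2Z,  H_2 = 0.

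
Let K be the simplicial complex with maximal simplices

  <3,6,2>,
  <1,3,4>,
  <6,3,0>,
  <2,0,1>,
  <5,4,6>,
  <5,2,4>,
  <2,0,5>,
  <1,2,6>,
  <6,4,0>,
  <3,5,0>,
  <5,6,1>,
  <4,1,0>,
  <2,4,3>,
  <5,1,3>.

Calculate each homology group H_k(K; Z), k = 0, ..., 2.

K has 7 vertices, 21 edges, 14 triangles.
rank ∂_0 = 0, rank ∂_1 = 6 ⇒ b_0 = 7 − 0 − 6 = 1; all invariant factors of ∂_1 are 1 so no torsion. So H_0 = Z.
rank ∂_1 = 6, rank ∂_2 = 13 ⇒ b_1 = 21 − 6 − 13 = 2; all invariant factors of ∂_2 are 1 so no torsion. So H_1 = Z^2.
rank ∂_2 = 13, rank ∂_3 = 0 ⇒ b_2 = 14 − 13 − 0 = 1. So H_2 = Z.

H_0 ≅ Z,  H_1 ≅ Z^2,  H_2 ≅ Z.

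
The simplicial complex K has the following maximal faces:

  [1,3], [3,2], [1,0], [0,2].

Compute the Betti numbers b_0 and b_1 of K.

b_0 = 1, b_1 = 1.

Order the vertices as 0 < 1 < 2 < 3. Listing each simplex with vertices in this order, K has dimension 1 with simplices:

  0-simplices (4): [0], [1], [2], [3]
  1-simplices (4): [0,1], [0,2], [1,3], [2,3]

Hence C_0 ≅ Z^4, C_1 ≅ Z^4.

Boundary ∂_1: C_1 → C_0 is given by ∂[p,q] = [q] − [p]. For instance
  ∂[0,2] = [2] − [0].
The resulting 4×4 matrix has rank 3, and its Smith normal form has invariant factors (1,1,1).

Computing H_k = (kernel of ∂_k) / (image of ∂_{k+1}):

  H_0: rank C_0 − rank ∂_1 = 4 − 3 = 1, and the invariant factors of ∂_1 are all 1, so H_0 ≅ Z.
  H_1: rank ker ∂_1 − rank ∂_2 = (4 − 3) − 0 = 1, and there is no ∂_2, so H_1 ≅ Z.

Hence the Betti numbers are b_0 = 1, b_1 = 1.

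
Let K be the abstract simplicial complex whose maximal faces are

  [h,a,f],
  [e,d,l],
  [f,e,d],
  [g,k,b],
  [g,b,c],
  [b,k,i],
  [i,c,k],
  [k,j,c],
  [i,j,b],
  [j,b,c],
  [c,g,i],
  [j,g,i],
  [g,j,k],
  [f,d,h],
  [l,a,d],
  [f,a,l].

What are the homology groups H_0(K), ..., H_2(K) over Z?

H_0 = Z^2,  H_1 = Z ⊕ Z/2Z,  H_2 = 0.

Take the total order a < b < c < d < e < f < g < h < i < j < k < l on the vertex set. Then K (dimension 2) consists of the simplices:

  0-simplices (12): a, b, c, d, e, f, g, h, i, j, k, l
  1-simplices (27): ad, af, ah, al, bc, bg, bi, bj, bk, cg, ci, cj, ck, de, df, dh, dl, ef, el, fh, fl, gi, gj, gk, ij, ik, jk
  2-simplices (16): adl, afh, afl, bcg, bcj, bgk, bij, bik, cgi, cik, cjk, def, del, dfh, gij, gjk

giving chain groups C_0 ≅ Z^12, C_1 ≅ Z^27, C_2 ≅ Z^16.

∂_1: C_1 → C_0 sends each edge [p,q] (with p < q) to q − p.
The resulting 12×27 matrix has rank 10, and its Smith normal form has invariant factors (1,1,1,1,1,1,1,1,1,1).

Boundary ∂_2: C_2 → C_1 maps a triangle to the signed sum of its edges. For instance
  ∂bik = ik − bk + bi,
  ∂bcj = cj − bj + bc.
The resulting 27×16 matrix has rank 16, and its Smith normal form has invariant factors (1,1,1,1,1,1,1,1,1,1,1,1,1,1,1,2).

Computing H_k = (kernel of ∂_k) / (image of ∂_{k+1}):

  H_0: rank C_0 − rank ∂_1 = 12 − 10 = 2, and the invariant factors of ∂_1 are all 1, so H_0 ≅ Z^2.
  H_1: rank ker ∂_1 − rank ∂_2 = (27 − 10) − 16 = 1, and ∂_2 has invariant factor 2 > 1, so H_1 ≅ Z ⊕ Z/2Z.
  H_2: rank ker ∂_2 − rank ∂_3 = (16 − 16) − 0 = 0, and there is no ∂_3, so H_2 ≅ 0.

As a check, the Euler characteristic is 12 − 27 + 16 = 1, which agrees with 2 − 1 + 0 = 1.
(K is a triangulation of the disjoint union of the cylinder S^1 x I and the real projective plane RP^2.)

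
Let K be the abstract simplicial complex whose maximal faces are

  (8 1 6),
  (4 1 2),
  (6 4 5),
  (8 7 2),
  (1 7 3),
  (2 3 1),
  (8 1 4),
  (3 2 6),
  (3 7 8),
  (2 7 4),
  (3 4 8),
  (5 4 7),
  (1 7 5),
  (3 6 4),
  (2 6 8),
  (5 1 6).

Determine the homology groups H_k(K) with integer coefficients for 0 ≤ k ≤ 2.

H_0 ≅ Z,  H_1 ≅ Z^2,  H_2 ≅ Z.

Take the total order 1 < 2 < 3 < 4 < 5 < 6 < 7 < 8 on the vertex set. Then K (dimension 2) consists of the simplices:

  0-simplices (8): [1], [2], [3], [4], [5], [6], [7], [8]
  1-simplices (24): (24 of them)
  2-simplices (16): [1,2,3], [1,2,4], [1,3,7], [1,4,8], [1,5,6], [1,5,7], [1,6,8], [2,3,6], [2,4,7], [2,6,8], [2,7,8], [3,4,6], [3,4,8], [3,7,8], [4,5,6], [4,5,7]

giving chain groups C_0 ≅ Z^8, C_1 ≅ Z^24, C_2 ≅ Z^16.

∂_1: C_1 → C_0 maps an edge to its endpoints' difference, ∂[p,q] = q − p. For instance
  ∂[1,7] = [7] − [1].
The resulting 8×24 matrix has rank 7, and its Smith normal form has invariant factors (1,1,1,1,1,1,1).

Boundary ∂_2: C_2 → C_1 sends each 2-simplex [p,q,r] to [q,r] − [p,r] + [p,q]. For instance
  ∂[1,3,7] = [3,7] − [1,7] + [1,3],
  ∂[3,4,6] = [4,6] − [3,6] + [3,4].
The 24×16 boundary matrix has rank 15 and Smith normal form diag(1,1,1,1,1,1,1,1,1,1,1,1,1,1,1).

Computing H_k = (kernel of ∂_k) / (image of ∂_{k+1}):

  H_0: rank C_0 − rank ∂_1 = 8 − 7 = 1, and the invariant factors of ∂_1 are all 1, so H_0 ≅ Z.
  H_1: rank ker ∂_1 − rank ∂_2 = (24 − 7) − 15 = 2, and the invariant factors of ∂_2 are all 1, so H_1 ≅ Z^2.
  H_2: rank ker ∂_2 − rank ∂_3 = (16 − 15) − 0 = 1, and there is no ∂_3, so H_2 ≅ Z.

(K is a triangulation of the torus T^2.)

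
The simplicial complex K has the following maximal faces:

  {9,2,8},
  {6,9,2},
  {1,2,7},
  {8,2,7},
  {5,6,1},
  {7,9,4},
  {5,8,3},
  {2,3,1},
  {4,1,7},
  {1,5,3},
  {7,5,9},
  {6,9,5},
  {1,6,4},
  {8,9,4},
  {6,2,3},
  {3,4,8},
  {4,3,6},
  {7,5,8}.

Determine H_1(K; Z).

H_1 ≅ Z ⊕ Z/2.

We work with the vertex ordering 1 < 2 < 3 < 4 < 5 < 6 < 7 < 8 < 9. The simplices of K, each written with vertices in increasing order, are:

  0-simplices (9): [1], [2], [3], [4], [5], [6], [7], [8], [9]
  1-simplices (27): (27 of them)
  2-simplices (18): [1,2,3], [1,2,7], [1,3,5], [1,4,6], [1,4,7], [1,5,6], [2,3,6], [2,6,9], [2,7,8], [2,8,9], [3,4,6], [3,4,8], [3,5,8], [4,7,9], [4,8,9], [5,6,9], [5,7,8], [5,7,9]

giving chain groups C_0 ≅ Z^9, C_1 ≅ Z^27, C_2 ≅ Z^18.

Boundary ∂_1: C_1 → C_0 is given by ∂[p,q] = [q] − [p]. For instance
  ∂[4,9] = [9] − [4].
As a 9×27 matrix over Z this has rank 8, with invariant factors (1,1,1,1,1,1,1,1).

∂_2: C_2 → C_1 maps a triangle to the signed sum of its edges. For instance
  ∂[2,7,8] = [7,8] − [2,8] + [2,7],
  ∂[4,8,9] = [8,9] − [4,9] + [4,8].
The resulting 27×18 matrix has rank 18, and its Smith normal form has invariant factors (1,1,1,1,1,1,1,1,1,1,1,1,1,1,1,1,1,2).

Computing H_k = (kernel of ∂_k) / (image of ∂_{k+1}):

  H_1: rank ker ∂_1 − rank ∂_2 = (27 − 8) − 18 = 1, and ∂_2 has invariant factor 2 > 1, so H_1 = Z ⊕ Z/2.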